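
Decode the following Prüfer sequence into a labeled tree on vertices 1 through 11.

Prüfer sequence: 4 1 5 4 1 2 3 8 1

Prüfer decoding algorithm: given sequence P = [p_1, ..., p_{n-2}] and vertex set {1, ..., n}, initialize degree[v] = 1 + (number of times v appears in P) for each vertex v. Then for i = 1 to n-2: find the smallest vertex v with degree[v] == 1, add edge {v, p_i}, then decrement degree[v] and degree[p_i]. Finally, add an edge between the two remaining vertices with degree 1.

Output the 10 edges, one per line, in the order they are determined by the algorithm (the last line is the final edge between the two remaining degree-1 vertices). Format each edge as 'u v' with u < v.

Initial degrees: {1:4, 2:2, 3:2, 4:3, 5:2, 6:1, 7:1, 8:2, 9:1, 10:1, 11:1}
Step 1: smallest deg-1 vertex = 6, p_1 = 4. Add edge {4,6}. Now deg[6]=0, deg[4]=2.
Step 2: smallest deg-1 vertex = 7, p_2 = 1. Add edge {1,7}. Now deg[7]=0, deg[1]=3.
Step 3: smallest deg-1 vertex = 9, p_3 = 5. Add edge {5,9}. Now deg[9]=0, deg[5]=1.
Step 4: smallest deg-1 vertex = 5, p_4 = 4. Add edge {4,5}. Now deg[5]=0, deg[4]=1.
Step 5: smallest deg-1 vertex = 4, p_5 = 1. Add edge {1,4}. Now deg[4]=0, deg[1]=2.
Step 6: smallest deg-1 vertex = 10, p_6 = 2. Add edge {2,10}. Now deg[10]=0, deg[2]=1.
Step 7: smallest deg-1 vertex = 2, p_7 = 3. Add edge {2,3}. Now deg[2]=0, deg[3]=1.
Step 8: smallest deg-1 vertex = 3, p_8 = 8. Add edge {3,8}. Now deg[3]=0, deg[8]=1.
Step 9: smallest deg-1 vertex = 8, p_9 = 1. Add edge {1,8}. Now deg[8]=0, deg[1]=1.
Final: two remaining deg-1 vertices are 1, 11. Add edge {1,11}.

Answer: 4 6
1 7
5 9
4 5
1 4
2 10
2 3
3 8
1 8
1 11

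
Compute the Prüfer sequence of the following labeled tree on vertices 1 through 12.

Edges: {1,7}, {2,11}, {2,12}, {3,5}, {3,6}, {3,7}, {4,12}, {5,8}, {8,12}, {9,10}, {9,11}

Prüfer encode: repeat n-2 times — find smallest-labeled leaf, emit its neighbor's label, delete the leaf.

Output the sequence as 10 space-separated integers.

Step 1: leaves = {1,4,6,10}. Remove smallest leaf 1, emit neighbor 7.
Step 2: leaves = {4,6,7,10}. Remove smallest leaf 4, emit neighbor 12.
Step 3: leaves = {6,7,10}. Remove smallest leaf 6, emit neighbor 3.
Step 4: leaves = {7,10}. Remove smallest leaf 7, emit neighbor 3.
Step 5: leaves = {3,10}. Remove smallest leaf 3, emit neighbor 5.
Step 6: leaves = {5,10}. Remove smallest leaf 5, emit neighbor 8.
Step 7: leaves = {8,10}. Remove smallest leaf 8, emit neighbor 12.
Step 8: leaves = {10,12}. Remove smallest leaf 10, emit neighbor 9.
Step 9: leaves = {9,12}. Remove smallest leaf 9, emit neighbor 11.
Step 10: leaves = {11,12}. Remove smallest leaf 11, emit neighbor 2.
Done: 2 vertices remain (2, 12). Sequence = [7 12 3 3 5 8 12 9 11 2]

Answer: 7 12 3 3 5 8 12 9 11 2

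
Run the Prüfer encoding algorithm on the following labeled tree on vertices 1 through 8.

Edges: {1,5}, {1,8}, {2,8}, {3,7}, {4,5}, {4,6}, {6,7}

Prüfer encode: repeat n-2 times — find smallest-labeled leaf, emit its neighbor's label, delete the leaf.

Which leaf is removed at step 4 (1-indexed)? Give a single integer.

Step 1: current leaves = {2,3}. Remove leaf 2 (neighbor: 8).
Step 2: current leaves = {3,8}. Remove leaf 3 (neighbor: 7).
Step 3: current leaves = {7,8}. Remove leaf 7 (neighbor: 6).
Step 4: current leaves = {6,8}. Remove leaf 6 (neighbor: 4).

Answer: 6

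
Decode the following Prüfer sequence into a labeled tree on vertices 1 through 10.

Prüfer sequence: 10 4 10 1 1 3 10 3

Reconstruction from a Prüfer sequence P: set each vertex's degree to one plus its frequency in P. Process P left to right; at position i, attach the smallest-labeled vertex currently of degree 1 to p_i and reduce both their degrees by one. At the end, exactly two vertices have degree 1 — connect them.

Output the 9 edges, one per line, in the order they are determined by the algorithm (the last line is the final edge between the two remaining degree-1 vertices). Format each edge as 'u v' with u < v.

Answer: 2 10
4 5
4 10
1 6
1 7
1 3
8 10
3 9
3 10

Derivation:
Initial degrees: {1:3, 2:1, 3:3, 4:2, 5:1, 6:1, 7:1, 8:1, 9:1, 10:4}
Step 1: smallest deg-1 vertex = 2, p_1 = 10. Add edge {2,10}. Now deg[2]=0, deg[10]=3.
Step 2: smallest deg-1 vertex = 5, p_2 = 4. Add edge {4,5}. Now deg[5]=0, deg[4]=1.
Step 3: smallest deg-1 vertex = 4, p_3 = 10. Add edge {4,10}. Now deg[4]=0, deg[10]=2.
Step 4: smallest deg-1 vertex = 6, p_4 = 1. Add edge {1,6}. Now deg[6]=0, deg[1]=2.
Step 5: smallest deg-1 vertex = 7, p_5 = 1. Add edge {1,7}. Now deg[7]=0, deg[1]=1.
Step 6: smallest deg-1 vertex = 1, p_6 = 3. Add edge {1,3}. Now deg[1]=0, deg[3]=2.
Step 7: smallest deg-1 vertex = 8, p_7 = 10. Add edge {8,10}. Now deg[8]=0, deg[10]=1.
Step 8: smallest deg-1 vertex = 9, p_8 = 3. Add edge {3,9}. Now deg[9]=0, deg[3]=1.
Final: two remaining deg-1 vertices are 3, 10. Add edge {3,10}.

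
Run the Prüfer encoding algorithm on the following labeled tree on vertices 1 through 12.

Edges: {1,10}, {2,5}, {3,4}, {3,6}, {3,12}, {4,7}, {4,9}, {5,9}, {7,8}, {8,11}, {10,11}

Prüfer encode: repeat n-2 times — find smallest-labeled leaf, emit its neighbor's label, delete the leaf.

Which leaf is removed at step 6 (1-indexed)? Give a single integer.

Answer: 10

Derivation:
Step 1: current leaves = {1,2,6,12}. Remove leaf 1 (neighbor: 10).
Step 2: current leaves = {2,6,10,12}. Remove leaf 2 (neighbor: 5).
Step 3: current leaves = {5,6,10,12}. Remove leaf 5 (neighbor: 9).
Step 4: current leaves = {6,9,10,12}. Remove leaf 6 (neighbor: 3).
Step 5: current leaves = {9,10,12}. Remove leaf 9 (neighbor: 4).
Step 6: current leaves = {10,12}. Remove leaf 10 (neighbor: 11).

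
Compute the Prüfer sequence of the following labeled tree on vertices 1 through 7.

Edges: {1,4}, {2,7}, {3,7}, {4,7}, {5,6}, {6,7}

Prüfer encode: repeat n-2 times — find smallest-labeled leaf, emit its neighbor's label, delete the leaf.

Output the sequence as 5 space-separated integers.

Answer: 4 7 7 7 6

Derivation:
Step 1: leaves = {1,2,3,5}. Remove smallest leaf 1, emit neighbor 4.
Step 2: leaves = {2,3,4,5}. Remove smallest leaf 2, emit neighbor 7.
Step 3: leaves = {3,4,5}. Remove smallest leaf 3, emit neighbor 7.
Step 4: leaves = {4,5}. Remove smallest leaf 4, emit neighbor 7.
Step 5: leaves = {5,7}. Remove smallest leaf 5, emit neighbor 6.
Done: 2 vertices remain (6, 7). Sequence = [4 7 7 7 6]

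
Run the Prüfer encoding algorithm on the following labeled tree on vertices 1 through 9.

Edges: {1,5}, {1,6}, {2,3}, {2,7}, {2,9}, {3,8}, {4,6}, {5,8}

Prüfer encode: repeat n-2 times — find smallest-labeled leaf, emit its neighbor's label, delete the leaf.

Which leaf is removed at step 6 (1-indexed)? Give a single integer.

Step 1: current leaves = {4,7,9}. Remove leaf 4 (neighbor: 6).
Step 2: current leaves = {6,7,9}. Remove leaf 6 (neighbor: 1).
Step 3: current leaves = {1,7,9}. Remove leaf 1 (neighbor: 5).
Step 4: current leaves = {5,7,9}. Remove leaf 5 (neighbor: 8).
Step 5: current leaves = {7,8,9}. Remove leaf 7 (neighbor: 2).
Step 6: current leaves = {8,9}. Remove leaf 8 (neighbor: 3).

Answer: 8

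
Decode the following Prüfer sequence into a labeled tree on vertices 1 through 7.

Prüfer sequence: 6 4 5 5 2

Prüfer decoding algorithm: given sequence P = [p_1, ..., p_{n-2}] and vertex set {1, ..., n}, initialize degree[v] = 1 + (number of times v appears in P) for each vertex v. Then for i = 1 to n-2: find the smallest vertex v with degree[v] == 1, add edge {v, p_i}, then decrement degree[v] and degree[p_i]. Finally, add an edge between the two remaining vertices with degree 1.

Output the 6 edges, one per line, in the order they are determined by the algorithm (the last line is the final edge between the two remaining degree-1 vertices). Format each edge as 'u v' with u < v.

Answer: 1 6
3 4
4 5
5 6
2 5
2 7

Derivation:
Initial degrees: {1:1, 2:2, 3:1, 4:2, 5:3, 6:2, 7:1}
Step 1: smallest deg-1 vertex = 1, p_1 = 6. Add edge {1,6}. Now deg[1]=0, deg[6]=1.
Step 2: smallest deg-1 vertex = 3, p_2 = 4. Add edge {3,4}. Now deg[3]=0, deg[4]=1.
Step 3: smallest deg-1 vertex = 4, p_3 = 5. Add edge {4,5}. Now deg[4]=0, deg[5]=2.
Step 4: smallest deg-1 vertex = 6, p_4 = 5. Add edge {5,6}. Now deg[6]=0, deg[5]=1.
Step 5: smallest deg-1 vertex = 5, p_5 = 2. Add edge {2,5}. Now deg[5]=0, deg[2]=1.
Final: two remaining deg-1 vertices are 2, 7. Add edge {2,7}.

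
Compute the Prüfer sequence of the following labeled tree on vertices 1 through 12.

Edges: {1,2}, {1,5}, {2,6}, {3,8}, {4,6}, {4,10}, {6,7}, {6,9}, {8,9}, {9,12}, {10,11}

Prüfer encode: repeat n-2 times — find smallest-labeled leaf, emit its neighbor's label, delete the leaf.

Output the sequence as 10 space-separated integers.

Answer: 8 1 2 6 6 9 10 4 6 9

Derivation:
Step 1: leaves = {3,5,7,11,12}. Remove smallest leaf 3, emit neighbor 8.
Step 2: leaves = {5,7,8,11,12}. Remove smallest leaf 5, emit neighbor 1.
Step 3: leaves = {1,7,8,11,12}. Remove smallest leaf 1, emit neighbor 2.
Step 4: leaves = {2,7,8,11,12}. Remove smallest leaf 2, emit neighbor 6.
Step 5: leaves = {7,8,11,12}. Remove smallest leaf 7, emit neighbor 6.
Step 6: leaves = {8,11,12}. Remove smallest leaf 8, emit neighbor 9.
Step 7: leaves = {11,12}. Remove smallest leaf 11, emit neighbor 10.
Step 8: leaves = {10,12}. Remove smallest leaf 10, emit neighbor 4.
Step 9: leaves = {4,12}. Remove smallest leaf 4, emit neighbor 6.
Step 10: leaves = {6,12}. Remove smallest leaf 6, emit neighbor 9.
Done: 2 vertices remain (9, 12). Sequence = [8 1 2 6 6 9 10 4 6 9]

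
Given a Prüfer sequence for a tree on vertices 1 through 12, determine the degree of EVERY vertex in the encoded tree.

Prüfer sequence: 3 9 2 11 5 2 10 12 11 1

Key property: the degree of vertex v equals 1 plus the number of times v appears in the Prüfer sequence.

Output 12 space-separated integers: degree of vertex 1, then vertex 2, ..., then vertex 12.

Answer: 2 3 2 1 2 1 1 1 2 2 3 2

Derivation:
p_1 = 3: count[3] becomes 1
p_2 = 9: count[9] becomes 1
p_3 = 2: count[2] becomes 1
p_4 = 11: count[11] becomes 1
p_5 = 5: count[5] becomes 1
p_6 = 2: count[2] becomes 2
p_7 = 10: count[10] becomes 1
p_8 = 12: count[12] becomes 1
p_9 = 11: count[11] becomes 2
p_10 = 1: count[1] becomes 1
Degrees (1 + count): deg[1]=1+1=2, deg[2]=1+2=3, deg[3]=1+1=2, deg[4]=1+0=1, deg[5]=1+1=2, deg[6]=1+0=1, deg[7]=1+0=1, deg[8]=1+0=1, deg[9]=1+1=2, deg[10]=1+1=2, deg[11]=1+2=3, deg[12]=1+1=2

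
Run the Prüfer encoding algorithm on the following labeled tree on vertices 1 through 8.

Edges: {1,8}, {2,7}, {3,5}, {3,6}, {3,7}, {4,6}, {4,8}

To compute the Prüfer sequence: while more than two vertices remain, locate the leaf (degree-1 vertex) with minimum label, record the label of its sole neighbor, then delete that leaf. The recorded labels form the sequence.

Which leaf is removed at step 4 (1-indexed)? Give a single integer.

Answer: 7

Derivation:
Step 1: current leaves = {1,2,5}. Remove leaf 1 (neighbor: 8).
Step 2: current leaves = {2,5,8}. Remove leaf 2 (neighbor: 7).
Step 3: current leaves = {5,7,8}. Remove leaf 5 (neighbor: 3).
Step 4: current leaves = {7,8}. Remove leaf 7 (neighbor: 3).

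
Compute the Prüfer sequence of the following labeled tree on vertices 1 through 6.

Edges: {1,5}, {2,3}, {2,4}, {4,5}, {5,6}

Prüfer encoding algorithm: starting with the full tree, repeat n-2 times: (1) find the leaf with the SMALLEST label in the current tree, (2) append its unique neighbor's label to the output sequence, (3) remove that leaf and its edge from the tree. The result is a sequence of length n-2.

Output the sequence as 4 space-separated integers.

Answer: 5 2 4 5

Derivation:
Step 1: leaves = {1,3,6}. Remove smallest leaf 1, emit neighbor 5.
Step 2: leaves = {3,6}. Remove smallest leaf 3, emit neighbor 2.
Step 3: leaves = {2,6}. Remove smallest leaf 2, emit neighbor 4.
Step 4: leaves = {4,6}. Remove smallest leaf 4, emit neighbor 5.
Done: 2 vertices remain (5, 6). Sequence = [5 2 4 5]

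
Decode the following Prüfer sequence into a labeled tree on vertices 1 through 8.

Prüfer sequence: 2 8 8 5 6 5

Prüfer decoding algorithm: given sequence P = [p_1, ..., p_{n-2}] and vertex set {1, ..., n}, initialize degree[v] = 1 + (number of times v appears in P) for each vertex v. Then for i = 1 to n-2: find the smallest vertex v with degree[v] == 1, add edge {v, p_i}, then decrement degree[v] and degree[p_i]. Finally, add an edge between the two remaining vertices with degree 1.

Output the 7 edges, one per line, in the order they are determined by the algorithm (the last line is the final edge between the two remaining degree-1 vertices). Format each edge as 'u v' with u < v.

Initial degrees: {1:1, 2:2, 3:1, 4:1, 5:3, 6:2, 7:1, 8:3}
Step 1: smallest deg-1 vertex = 1, p_1 = 2. Add edge {1,2}. Now deg[1]=0, deg[2]=1.
Step 2: smallest deg-1 vertex = 2, p_2 = 8. Add edge {2,8}. Now deg[2]=0, deg[8]=2.
Step 3: smallest deg-1 vertex = 3, p_3 = 8. Add edge {3,8}. Now deg[3]=0, deg[8]=1.
Step 4: smallest deg-1 vertex = 4, p_4 = 5. Add edge {4,5}. Now deg[4]=0, deg[5]=2.
Step 5: smallest deg-1 vertex = 7, p_5 = 6. Add edge {6,7}. Now deg[7]=0, deg[6]=1.
Step 6: smallest deg-1 vertex = 6, p_6 = 5. Add edge {5,6}. Now deg[6]=0, deg[5]=1.
Final: two remaining deg-1 vertices are 5, 8. Add edge {5,8}.

Answer: 1 2
2 8
3 8
4 5
6 7
5 6
5 8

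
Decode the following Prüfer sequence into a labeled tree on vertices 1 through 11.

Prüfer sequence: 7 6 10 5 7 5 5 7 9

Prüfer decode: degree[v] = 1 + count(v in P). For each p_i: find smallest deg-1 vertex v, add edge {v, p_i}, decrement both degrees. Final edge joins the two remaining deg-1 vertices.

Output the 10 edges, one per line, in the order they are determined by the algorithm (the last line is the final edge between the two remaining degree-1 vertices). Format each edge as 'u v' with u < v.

Initial degrees: {1:1, 2:1, 3:1, 4:1, 5:4, 6:2, 7:4, 8:1, 9:2, 10:2, 11:1}
Step 1: smallest deg-1 vertex = 1, p_1 = 7. Add edge {1,7}. Now deg[1]=0, deg[7]=3.
Step 2: smallest deg-1 vertex = 2, p_2 = 6. Add edge {2,6}. Now deg[2]=0, deg[6]=1.
Step 3: smallest deg-1 vertex = 3, p_3 = 10. Add edge {3,10}. Now deg[3]=0, deg[10]=1.
Step 4: smallest deg-1 vertex = 4, p_4 = 5. Add edge {4,5}. Now deg[4]=0, deg[5]=3.
Step 5: smallest deg-1 vertex = 6, p_5 = 7. Add edge {6,7}. Now deg[6]=0, deg[7]=2.
Step 6: smallest deg-1 vertex = 8, p_6 = 5. Add edge {5,8}. Now deg[8]=0, deg[5]=2.
Step 7: smallest deg-1 vertex = 10, p_7 = 5. Add edge {5,10}. Now deg[10]=0, deg[5]=1.
Step 8: smallest deg-1 vertex = 5, p_8 = 7. Add edge {5,7}. Now deg[5]=0, deg[7]=1.
Step 9: smallest deg-1 vertex = 7, p_9 = 9. Add edge {7,9}. Now deg[7]=0, deg[9]=1.
Final: two remaining deg-1 vertices are 9, 11. Add edge {9,11}.

Answer: 1 7
2 6
3 10
4 5
6 7
5 8
5 10
5 7
7 9
9 11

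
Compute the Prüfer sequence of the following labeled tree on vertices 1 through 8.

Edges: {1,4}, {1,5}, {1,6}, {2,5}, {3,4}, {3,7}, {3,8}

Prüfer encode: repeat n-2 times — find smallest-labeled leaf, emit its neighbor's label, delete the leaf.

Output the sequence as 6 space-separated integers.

Step 1: leaves = {2,6,7,8}. Remove smallest leaf 2, emit neighbor 5.
Step 2: leaves = {5,6,7,8}. Remove smallest leaf 5, emit neighbor 1.
Step 3: leaves = {6,7,8}. Remove smallest leaf 6, emit neighbor 1.
Step 4: leaves = {1,7,8}. Remove smallest leaf 1, emit neighbor 4.
Step 5: leaves = {4,7,8}. Remove smallest leaf 4, emit neighbor 3.
Step 6: leaves = {7,8}. Remove smallest leaf 7, emit neighbor 3.
Done: 2 vertices remain (3, 8). Sequence = [5 1 1 4 3 3]

Answer: 5 1 1 4 3 3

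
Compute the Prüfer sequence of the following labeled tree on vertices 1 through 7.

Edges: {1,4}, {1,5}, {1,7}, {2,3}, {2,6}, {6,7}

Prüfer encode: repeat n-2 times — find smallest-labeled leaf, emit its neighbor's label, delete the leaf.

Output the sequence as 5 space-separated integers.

Step 1: leaves = {3,4,5}. Remove smallest leaf 3, emit neighbor 2.
Step 2: leaves = {2,4,5}. Remove smallest leaf 2, emit neighbor 6.
Step 3: leaves = {4,5,6}. Remove smallest leaf 4, emit neighbor 1.
Step 4: leaves = {5,6}. Remove smallest leaf 5, emit neighbor 1.
Step 5: leaves = {1,6}. Remove smallest leaf 1, emit neighbor 7.
Done: 2 vertices remain (6, 7). Sequence = [2 6 1 1 7]

Answer: 2 6 1 1 7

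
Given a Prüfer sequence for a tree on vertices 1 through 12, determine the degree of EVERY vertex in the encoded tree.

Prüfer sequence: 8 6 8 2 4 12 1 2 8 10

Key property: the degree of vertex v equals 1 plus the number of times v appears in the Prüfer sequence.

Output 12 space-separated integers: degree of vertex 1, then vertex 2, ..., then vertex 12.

Answer: 2 3 1 2 1 2 1 4 1 2 1 2

Derivation:
p_1 = 8: count[8] becomes 1
p_2 = 6: count[6] becomes 1
p_3 = 8: count[8] becomes 2
p_4 = 2: count[2] becomes 1
p_5 = 4: count[4] becomes 1
p_6 = 12: count[12] becomes 1
p_7 = 1: count[1] becomes 1
p_8 = 2: count[2] becomes 2
p_9 = 8: count[8] becomes 3
p_10 = 10: count[10] becomes 1
Degrees (1 + count): deg[1]=1+1=2, deg[2]=1+2=3, deg[3]=1+0=1, deg[4]=1+1=2, deg[5]=1+0=1, deg[6]=1+1=2, deg[7]=1+0=1, deg[8]=1+3=4, deg[9]=1+0=1, deg[10]=1+1=2, deg[11]=1+0=1, deg[12]=1+1=2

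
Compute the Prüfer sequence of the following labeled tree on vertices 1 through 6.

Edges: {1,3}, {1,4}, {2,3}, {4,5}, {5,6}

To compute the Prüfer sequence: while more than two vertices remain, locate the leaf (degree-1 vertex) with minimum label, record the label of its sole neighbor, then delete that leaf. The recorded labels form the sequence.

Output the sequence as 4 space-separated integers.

Answer: 3 1 4 5

Derivation:
Step 1: leaves = {2,6}. Remove smallest leaf 2, emit neighbor 3.
Step 2: leaves = {3,6}. Remove smallest leaf 3, emit neighbor 1.
Step 3: leaves = {1,6}. Remove smallest leaf 1, emit neighbor 4.
Step 4: leaves = {4,6}. Remove smallest leaf 4, emit neighbor 5.
Done: 2 vertices remain (5, 6). Sequence = [3 1 4 5]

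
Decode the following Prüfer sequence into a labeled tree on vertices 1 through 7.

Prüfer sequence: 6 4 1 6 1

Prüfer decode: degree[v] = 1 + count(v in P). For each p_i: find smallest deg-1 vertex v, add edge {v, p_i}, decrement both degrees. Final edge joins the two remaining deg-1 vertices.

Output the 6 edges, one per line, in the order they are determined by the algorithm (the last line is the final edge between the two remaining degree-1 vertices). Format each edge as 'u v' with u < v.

Initial degrees: {1:3, 2:1, 3:1, 4:2, 5:1, 6:3, 7:1}
Step 1: smallest deg-1 vertex = 2, p_1 = 6. Add edge {2,6}. Now deg[2]=0, deg[6]=2.
Step 2: smallest deg-1 vertex = 3, p_2 = 4. Add edge {3,4}. Now deg[3]=0, deg[4]=1.
Step 3: smallest deg-1 vertex = 4, p_3 = 1. Add edge {1,4}. Now deg[4]=0, deg[1]=2.
Step 4: smallest deg-1 vertex = 5, p_4 = 6. Add edge {5,6}. Now deg[5]=0, deg[6]=1.
Step 5: smallest deg-1 vertex = 6, p_5 = 1. Add edge {1,6}. Now deg[6]=0, deg[1]=1.
Final: two remaining deg-1 vertices are 1, 7. Add edge {1,7}.

Answer: 2 6
3 4
1 4
5 6
1 6
1 7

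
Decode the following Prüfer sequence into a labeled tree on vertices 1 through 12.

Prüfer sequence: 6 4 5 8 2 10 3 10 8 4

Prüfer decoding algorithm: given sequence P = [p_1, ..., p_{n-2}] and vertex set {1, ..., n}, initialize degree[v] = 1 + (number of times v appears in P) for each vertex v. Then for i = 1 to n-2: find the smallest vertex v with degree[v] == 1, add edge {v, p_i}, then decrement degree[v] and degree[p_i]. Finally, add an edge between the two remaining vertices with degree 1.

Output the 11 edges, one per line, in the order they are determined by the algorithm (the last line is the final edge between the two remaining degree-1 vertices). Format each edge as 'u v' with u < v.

Initial degrees: {1:1, 2:2, 3:2, 4:3, 5:2, 6:2, 7:1, 8:3, 9:1, 10:3, 11:1, 12:1}
Step 1: smallest deg-1 vertex = 1, p_1 = 6. Add edge {1,6}. Now deg[1]=0, deg[6]=1.
Step 2: smallest deg-1 vertex = 6, p_2 = 4. Add edge {4,6}. Now deg[6]=0, deg[4]=2.
Step 3: smallest deg-1 vertex = 7, p_3 = 5. Add edge {5,7}. Now deg[7]=0, deg[5]=1.
Step 4: smallest deg-1 vertex = 5, p_4 = 8. Add edge {5,8}. Now deg[5]=0, deg[8]=2.
Step 5: smallest deg-1 vertex = 9, p_5 = 2. Add edge {2,9}. Now deg[9]=0, deg[2]=1.
Step 6: smallest deg-1 vertex = 2, p_6 = 10. Add edge {2,10}. Now deg[2]=0, deg[10]=2.
Step 7: smallest deg-1 vertex = 11, p_7 = 3. Add edge {3,11}. Now deg[11]=0, deg[3]=1.
Step 8: smallest deg-1 vertex = 3, p_8 = 10. Add edge {3,10}. Now deg[3]=0, deg[10]=1.
Step 9: smallest deg-1 vertex = 10, p_9 = 8. Add edge {8,10}. Now deg[10]=0, deg[8]=1.
Step 10: smallest deg-1 vertex = 8, p_10 = 4. Add edge {4,8}. Now deg[8]=0, deg[4]=1.
Final: two remaining deg-1 vertices are 4, 12. Add edge {4,12}.

Answer: 1 6
4 6
5 7
5 8
2 9
2 10
3 11
3 10
8 10
4 8
4 12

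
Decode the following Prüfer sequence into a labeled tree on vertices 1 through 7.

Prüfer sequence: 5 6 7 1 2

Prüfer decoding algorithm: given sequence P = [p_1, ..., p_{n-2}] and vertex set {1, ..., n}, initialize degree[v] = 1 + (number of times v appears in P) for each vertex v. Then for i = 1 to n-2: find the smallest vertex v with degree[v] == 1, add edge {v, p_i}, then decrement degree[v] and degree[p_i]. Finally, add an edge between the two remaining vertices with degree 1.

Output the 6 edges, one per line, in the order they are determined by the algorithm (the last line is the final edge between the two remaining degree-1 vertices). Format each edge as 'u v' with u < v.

Initial degrees: {1:2, 2:2, 3:1, 4:1, 5:2, 6:2, 7:2}
Step 1: smallest deg-1 vertex = 3, p_1 = 5. Add edge {3,5}. Now deg[3]=0, deg[5]=1.
Step 2: smallest deg-1 vertex = 4, p_2 = 6. Add edge {4,6}. Now deg[4]=0, deg[6]=1.
Step 3: smallest deg-1 vertex = 5, p_3 = 7. Add edge {5,7}. Now deg[5]=0, deg[7]=1.
Step 4: smallest deg-1 vertex = 6, p_4 = 1. Add edge {1,6}. Now deg[6]=0, deg[1]=1.
Step 5: smallest deg-1 vertex = 1, p_5 = 2. Add edge {1,2}. Now deg[1]=0, deg[2]=1.
Final: two remaining deg-1 vertices are 2, 7. Add edge {2,7}.

Answer: 3 5
4 6
5 7
1 6
1 2
2 7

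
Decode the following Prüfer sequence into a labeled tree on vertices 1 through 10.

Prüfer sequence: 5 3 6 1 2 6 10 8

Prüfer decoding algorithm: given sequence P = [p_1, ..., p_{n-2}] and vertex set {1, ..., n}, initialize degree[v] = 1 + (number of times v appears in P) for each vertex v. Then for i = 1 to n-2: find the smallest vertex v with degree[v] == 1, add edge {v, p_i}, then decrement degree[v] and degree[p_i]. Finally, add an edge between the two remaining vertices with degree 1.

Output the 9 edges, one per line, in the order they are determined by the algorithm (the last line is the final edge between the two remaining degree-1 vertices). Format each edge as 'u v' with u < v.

Answer: 4 5
3 5
3 6
1 7
1 2
2 6
6 10
8 9
8 10

Derivation:
Initial degrees: {1:2, 2:2, 3:2, 4:1, 5:2, 6:3, 7:1, 8:2, 9:1, 10:2}
Step 1: smallest deg-1 vertex = 4, p_1 = 5. Add edge {4,5}. Now deg[4]=0, deg[5]=1.
Step 2: smallest deg-1 vertex = 5, p_2 = 3. Add edge {3,5}. Now deg[5]=0, deg[3]=1.
Step 3: smallest deg-1 vertex = 3, p_3 = 6. Add edge {3,6}. Now deg[3]=0, deg[6]=2.
Step 4: smallest deg-1 vertex = 7, p_4 = 1. Add edge {1,7}. Now deg[7]=0, deg[1]=1.
Step 5: smallest deg-1 vertex = 1, p_5 = 2. Add edge {1,2}. Now deg[1]=0, deg[2]=1.
Step 6: smallest deg-1 vertex = 2, p_6 = 6. Add edge {2,6}. Now deg[2]=0, deg[6]=1.
Step 7: smallest deg-1 vertex = 6, p_7 = 10. Add edge {6,10}. Now deg[6]=0, deg[10]=1.
Step 8: smallest deg-1 vertex = 9, p_8 = 8. Add edge {8,9}. Now deg[9]=0, deg[8]=1.
Final: two remaining deg-1 vertices are 8, 10. Add edge {8,10}.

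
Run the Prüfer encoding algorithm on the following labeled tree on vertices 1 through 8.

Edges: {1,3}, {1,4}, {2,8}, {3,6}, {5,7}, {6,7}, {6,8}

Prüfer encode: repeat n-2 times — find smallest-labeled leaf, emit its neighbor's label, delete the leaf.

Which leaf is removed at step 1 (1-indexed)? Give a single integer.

Answer: 2

Derivation:
Step 1: current leaves = {2,4,5}. Remove leaf 2 (neighbor: 8).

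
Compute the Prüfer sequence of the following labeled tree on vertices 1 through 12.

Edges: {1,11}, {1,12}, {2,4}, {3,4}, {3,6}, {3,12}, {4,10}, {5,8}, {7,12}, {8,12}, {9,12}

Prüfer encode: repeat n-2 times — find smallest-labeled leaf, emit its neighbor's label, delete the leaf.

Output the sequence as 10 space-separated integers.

Answer: 4 8 3 12 12 12 4 3 12 1

Derivation:
Step 1: leaves = {2,5,6,7,9,10,11}. Remove smallest leaf 2, emit neighbor 4.
Step 2: leaves = {5,6,7,9,10,11}. Remove smallest leaf 5, emit neighbor 8.
Step 3: leaves = {6,7,8,9,10,11}. Remove smallest leaf 6, emit neighbor 3.
Step 4: leaves = {7,8,9,10,11}. Remove smallest leaf 7, emit neighbor 12.
Step 5: leaves = {8,9,10,11}. Remove smallest leaf 8, emit neighbor 12.
Step 6: leaves = {9,10,11}. Remove smallest leaf 9, emit neighbor 12.
Step 7: leaves = {10,11}. Remove smallest leaf 10, emit neighbor 4.
Step 8: leaves = {4,11}. Remove smallest leaf 4, emit neighbor 3.
Step 9: leaves = {3,11}. Remove smallest leaf 3, emit neighbor 12.
Step 10: leaves = {11,12}. Remove smallest leaf 11, emit neighbor 1.
Done: 2 vertices remain (1, 12). Sequence = [4 8 3 12 12 12 4 3 12 1]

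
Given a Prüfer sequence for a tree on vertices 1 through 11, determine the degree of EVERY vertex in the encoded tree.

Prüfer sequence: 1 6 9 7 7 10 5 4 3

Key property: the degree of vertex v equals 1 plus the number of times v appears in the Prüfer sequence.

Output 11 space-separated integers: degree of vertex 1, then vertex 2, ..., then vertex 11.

Answer: 2 1 2 2 2 2 3 1 2 2 1

Derivation:
p_1 = 1: count[1] becomes 1
p_2 = 6: count[6] becomes 1
p_3 = 9: count[9] becomes 1
p_4 = 7: count[7] becomes 1
p_5 = 7: count[7] becomes 2
p_6 = 10: count[10] becomes 1
p_7 = 5: count[5] becomes 1
p_8 = 4: count[4] becomes 1
p_9 = 3: count[3] becomes 1
Degrees (1 + count): deg[1]=1+1=2, deg[2]=1+0=1, deg[3]=1+1=2, deg[4]=1+1=2, deg[5]=1+1=2, deg[6]=1+1=2, deg[7]=1+2=3, deg[8]=1+0=1, deg[9]=1+1=2, deg[10]=1+1=2, deg[11]=1+0=1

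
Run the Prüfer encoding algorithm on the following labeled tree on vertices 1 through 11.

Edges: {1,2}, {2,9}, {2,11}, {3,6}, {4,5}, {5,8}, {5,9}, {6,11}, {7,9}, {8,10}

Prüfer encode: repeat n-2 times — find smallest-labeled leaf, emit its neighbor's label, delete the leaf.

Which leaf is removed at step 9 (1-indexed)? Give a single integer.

Step 1: current leaves = {1,3,4,7,10}. Remove leaf 1 (neighbor: 2).
Step 2: current leaves = {3,4,7,10}. Remove leaf 3 (neighbor: 6).
Step 3: current leaves = {4,6,7,10}. Remove leaf 4 (neighbor: 5).
Step 4: current leaves = {6,7,10}. Remove leaf 6 (neighbor: 11).
Step 5: current leaves = {7,10,11}. Remove leaf 7 (neighbor: 9).
Step 6: current leaves = {10,11}. Remove leaf 10 (neighbor: 8).
Step 7: current leaves = {8,11}. Remove leaf 8 (neighbor: 5).
Step 8: current leaves = {5,11}. Remove leaf 5 (neighbor: 9).
Step 9: current leaves = {9,11}. Remove leaf 9 (neighbor: 2).

Answer: 9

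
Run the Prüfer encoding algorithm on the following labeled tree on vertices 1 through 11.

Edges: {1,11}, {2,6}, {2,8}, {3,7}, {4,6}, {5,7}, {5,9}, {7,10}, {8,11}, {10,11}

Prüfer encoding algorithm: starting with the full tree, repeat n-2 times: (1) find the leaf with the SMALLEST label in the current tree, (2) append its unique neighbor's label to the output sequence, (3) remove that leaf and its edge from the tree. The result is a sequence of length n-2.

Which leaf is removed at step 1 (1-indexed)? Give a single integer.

Step 1: current leaves = {1,3,4,9}. Remove leaf 1 (neighbor: 11).

Answer: 1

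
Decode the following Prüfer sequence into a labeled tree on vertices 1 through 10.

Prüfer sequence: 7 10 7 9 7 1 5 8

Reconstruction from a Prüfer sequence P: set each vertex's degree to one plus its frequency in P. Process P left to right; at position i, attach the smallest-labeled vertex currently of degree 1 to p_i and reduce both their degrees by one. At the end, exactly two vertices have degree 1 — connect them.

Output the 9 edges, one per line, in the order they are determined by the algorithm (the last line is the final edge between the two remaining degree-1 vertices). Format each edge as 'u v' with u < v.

Initial degrees: {1:2, 2:1, 3:1, 4:1, 5:2, 6:1, 7:4, 8:2, 9:2, 10:2}
Step 1: smallest deg-1 vertex = 2, p_1 = 7. Add edge {2,7}. Now deg[2]=0, deg[7]=3.
Step 2: smallest deg-1 vertex = 3, p_2 = 10. Add edge {3,10}. Now deg[3]=0, deg[10]=1.
Step 3: smallest deg-1 vertex = 4, p_3 = 7. Add edge {4,7}. Now deg[4]=0, deg[7]=2.
Step 4: smallest deg-1 vertex = 6, p_4 = 9. Add edge {6,9}. Now deg[6]=0, deg[9]=1.
Step 5: smallest deg-1 vertex = 9, p_5 = 7. Add edge {7,9}. Now deg[9]=0, deg[7]=1.
Step 6: smallest deg-1 vertex = 7, p_6 = 1. Add edge {1,7}. Now deg[7]=0, deg[1]=1.
Step 7: smallest deg-1 vertex = 1, p_7 = 5. Add edge {1,5}. Now deg[1]=0, deg[5]=1.
Step 8: smallest deg-1 vertex = 5, p_8 = 8. Add edge {5,8}. Now deg[5]=0, deg[8]=1.
Final: two remaining deg-1 vertices are 8, 10. Add edge {8,10}.

Answer: 2 7
3 10
4 7
6 9
7 9
1 7
1 5
5 8
8 10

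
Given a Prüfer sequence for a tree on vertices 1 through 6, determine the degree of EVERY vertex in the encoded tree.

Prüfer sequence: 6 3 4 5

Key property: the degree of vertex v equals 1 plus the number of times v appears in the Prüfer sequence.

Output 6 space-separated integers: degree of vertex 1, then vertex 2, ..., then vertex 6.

p_1 = 6: count[6] becomes 1
p_2 = 3: count[3] becomes 1
p_3 = 4: count[4] becomes 1
p_4 = 5: count[5] becomes 1
Degrees (1 + count): deg[1]=1+0=1, deg[2]=1+0=1, deg[3]=1+1=2, deg[4]=1+1=2, deg[5]=1+1=2, deg[6]=1+1=2

Answer: 1 1 2 2 2 2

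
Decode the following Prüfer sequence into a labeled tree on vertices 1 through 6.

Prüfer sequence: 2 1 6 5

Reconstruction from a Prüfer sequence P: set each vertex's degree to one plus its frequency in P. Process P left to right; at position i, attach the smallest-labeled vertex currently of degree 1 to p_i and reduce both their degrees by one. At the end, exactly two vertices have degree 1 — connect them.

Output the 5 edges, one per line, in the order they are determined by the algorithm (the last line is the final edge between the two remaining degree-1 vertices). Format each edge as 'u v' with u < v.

Initial degrees: {1:2, 2:2, 3:1, 4:1, 5:2, 6:2}
Step 1: smallest deg-1 vertex = 3, p_1 = 2. Add edge {2,3}. Now deg[3]=0, deg[2]=1.
Step 2: smallest deg-1 vertex = 2, p_2 = 1. Add edge {1,2}. Now deg[2]=0, deg[1]=1.
Step 3: smallest deg-1 vertex = 1, p_3 = 6. Add edge {1,6}. Now deg[1]=0, deg[6]=1.
Step 4: smallest deg-1 vertex = 4, p_4 = 5. Add edge {4,5}. Now deg[4]=0, deg[5]=1.
Final: two remaining deg-1 vertices are 5, 6. Add edge {5,6}.

Answer: 2 3
1 2
1 6
4 5
5 6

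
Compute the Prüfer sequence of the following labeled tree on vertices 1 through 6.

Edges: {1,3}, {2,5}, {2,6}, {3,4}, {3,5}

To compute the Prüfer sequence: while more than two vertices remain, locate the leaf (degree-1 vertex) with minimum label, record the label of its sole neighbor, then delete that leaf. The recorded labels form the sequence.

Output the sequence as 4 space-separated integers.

Step 1: leaves = {1,4,6}. Remove smallest leaf 1, emit neighbor 3.
Step 2: leaves = {4,6}. Remove smallest leaf 4, emit neighbor 3.
Step 3: leaves = {3,6}. Remove smallest leaf 3, emit neighbor 5.
Step 4: leaves = {5,6}. Remove smallest leaf 5, emit neighbor 2.
Done: 2 vertices remain (2, 6). Sequence = [3 3 5 2]

Answer: 3 3 5 2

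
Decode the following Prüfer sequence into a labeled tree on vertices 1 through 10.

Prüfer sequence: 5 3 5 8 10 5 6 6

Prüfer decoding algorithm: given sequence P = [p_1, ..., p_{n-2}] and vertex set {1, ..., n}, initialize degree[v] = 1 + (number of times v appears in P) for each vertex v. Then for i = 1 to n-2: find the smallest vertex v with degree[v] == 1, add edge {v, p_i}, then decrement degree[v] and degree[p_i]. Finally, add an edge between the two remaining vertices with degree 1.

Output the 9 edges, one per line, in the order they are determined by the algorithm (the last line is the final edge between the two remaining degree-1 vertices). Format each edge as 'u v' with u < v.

Initial degrees: {1:1, 2:1, 3:2, 4:1, 5:4, 6:3, 7:1, 8:2, 9:1, 10:2}
Step 1: smallest deg-1 vertex = 1, p_1 = 5. Add edge {1,5}. Now deg[1]=0, deg[5]=3.
Step 2: smallest deg-1 vertex = 2, p_2 = 3. Add edge {2,3}. Now deg[2]=0, deg[3]=1.
Step 3: smallest deg-1 vertex = 3, p_3 = 5. Add edge {3,5}. Now deg[3]=0, deg[5]=2.
Step 4: smallest deg-1 vertex = 4, p_4 = 8. Add edge {4,8}. Now deg[4]=0, deg[8]=1.
Step 5: smallest deg-1 vertex = 7, p_5 = 10. Add edge {7,10}. Now deg[7]=0, deg[10]=1.
Step 6: smallest deg-1 vertex = 8, p_6 = 5. Add edge {5,8}. Now deg[8]=0, deg[5]=1.
Step 7: smallest deg-1 vertex = 5, p_7 = 6. Add edge {5,6}. Now deg[5]=0, deg[6]=2.
Step 8: smallest deg-1 vertex = 9, p_8 = 6. Add edge {6,9}. Now deg[9]=0, deg[6]=1.
Final: two remaining deg-1 vertices are 6, 10. Add edge {6,10}.

Answer: 1 5
2 3
3 5
4 8
7 10
5 8
5 6
6 9
6 10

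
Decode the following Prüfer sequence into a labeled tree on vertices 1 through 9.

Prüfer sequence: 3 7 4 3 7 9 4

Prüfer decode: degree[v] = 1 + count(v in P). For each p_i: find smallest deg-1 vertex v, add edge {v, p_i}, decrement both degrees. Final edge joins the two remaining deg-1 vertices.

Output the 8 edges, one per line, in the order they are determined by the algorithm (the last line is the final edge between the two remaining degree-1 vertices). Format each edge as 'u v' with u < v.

Answer: 1 3
2 7
4 5
3 6
3 7
7 9
4 8
4 9

Derivation:
Initial degrees: {1:1, 2:1, 3:3, 4:3, 5:1, 6:1, 7:3, 8:1, 9:2}
Step 1: smallest deg-1 vertex = 1, p_1 = 3. Add edge {1,3}. Now deg[1]=0, deg[3]=2.
Step 2: smallest deg-1 vertex = 2, p_2 = 7. Add edge {2,7}. Now deg[2]=0, deg[7]=2.
Step 3: smallest deg-1 vertex = 5, p_3 = 4. Add edge {4,5}. Now deg[5]=0, deg[4]=2.
Step 4: smallest deg-1 vertex = 6, p_4 = 3. Add edge {3,6}. Now deg[6]=0, deg[3]=1.
Step 5: smallest deg-1 vertex = 3, p_5 = 7. Add edge {3,7}. Now deg[3]=0, deg[7]=1.
Step 6: smallest deg-1 vertex = 7, p_6 = 9. Add edge {7,9}. Now deg[7]=0, deg[9]=1.
Step 7: smallest deg-1 vertex = 8, p_7 = 4. Add edge {4,8}. Now deg[8]=0, deg[4]=1.
Final: two remaining deg-1 vertices are 4, 9. Add edge {4,9}.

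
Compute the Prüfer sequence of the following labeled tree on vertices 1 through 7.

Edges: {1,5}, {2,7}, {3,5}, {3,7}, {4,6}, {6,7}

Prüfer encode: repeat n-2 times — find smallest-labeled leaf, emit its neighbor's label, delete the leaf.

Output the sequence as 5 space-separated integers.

Answer: 5 7 6 3 7

Derivation:
Step 1: leaves = {1,2,4}. Remove smallest leaf 1, emit neighbor 5.
Step 2: leaves = {2,4,5}. Remove smallest leaf 2, emit neighbor 7.
Step 3: leaves = {4,5}. Remove smallest leaf 4, emit neighbor 6.
Step 4: leaves = {5,6}. Remove smallest leaf 5, emit neighbor 3.
Step 5: leaves = {3,6}. Remove smallest leaf 3, emit neighbor 7.
Done: 2 vertices remain (6, 7). Sequence = [5 7 6 3 7]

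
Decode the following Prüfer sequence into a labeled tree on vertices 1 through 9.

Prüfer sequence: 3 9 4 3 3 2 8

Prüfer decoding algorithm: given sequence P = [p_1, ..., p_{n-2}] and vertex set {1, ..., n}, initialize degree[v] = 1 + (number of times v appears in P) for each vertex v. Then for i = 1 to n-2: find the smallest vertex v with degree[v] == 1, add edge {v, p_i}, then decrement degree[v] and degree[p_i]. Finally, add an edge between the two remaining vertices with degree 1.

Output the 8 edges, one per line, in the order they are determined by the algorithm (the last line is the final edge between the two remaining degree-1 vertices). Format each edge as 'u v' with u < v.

Initial degrees: {1:1, 2:2, 3:4, 4:2, 5:1, 6:1, 7:1, 8:2, 9:2}
Step 1: smallest deg-1 vertex = 1, p_1 = 3. Add edge {1,3}. Now deg[1]=0, deg[3]=3.
Step 2: smallest deg-1 vertex = 5, p_2 = 9. Add edge {5,9}. Now deg[5]=0, deg[9]=1.
Step 3: smallest deg-1 vertex = 6, p_3 = 4. Add edge {4,6}. Now deg[6]=0, deg[4]=1.
Step 4: smallest deg-1 vertex = 4, p_4 = 3. Add edge {3,4}. Now deg[4]=0, deg[3]=2.
Step 5: smallest deg-1 vertex = 7, p_5 = 3. Add edge {3,7}. Now deg[7]=0, deg[3]=1.
Step 6: smallest deg-1 vertex = 3, p_6 = 2. Add edge {2,3}. Now deg[3]=0, deg[2]=1.
Step 7: smallest deg-1 vertex = 2, p_7 = 8. Add edge {2,8}. Now deg[2]=0, deg[8]=1.
Final: two remaining deg-1 vertices are 8, 9. Add edge {8,9}.

Answer: 1 3
5 9
4 6
3 4
3 7
2 3
2 8
8 9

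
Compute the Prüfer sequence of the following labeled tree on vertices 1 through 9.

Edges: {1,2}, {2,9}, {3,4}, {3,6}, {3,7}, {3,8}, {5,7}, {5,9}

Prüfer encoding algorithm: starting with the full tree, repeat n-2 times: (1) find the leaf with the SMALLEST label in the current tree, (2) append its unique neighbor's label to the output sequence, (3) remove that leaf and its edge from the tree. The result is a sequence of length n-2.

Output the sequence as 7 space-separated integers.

Answer: 2 9 3 3 3 7 5

Derivation:
Step 1: leaves = {1,4,6,8}. Remove smallest leaf 1, emit neighbor 2.
Step 2: leaves = {2,4,6,8}. Remove smallest leaf 2, emit neighbor 9.
Step 3: leaves = {4,6,8,9}. Remove smallest leaf 4, emit neighbor 3.
Step 4: leaves = {6,8,9}. Remove smallest leaf 6, emit neighbor 3.
Step 5: leaves = {8,9}. Remove smallest leaf 8, emit neighbor 3.
Step 6: leaves = {3,9}. Remove smallest leaf 3, emit neighbor 7.
Step 7: leaves = {7,9}. Remove smallest leaf 7, emit neighbor 5.
Done: 2 vertices remain (5, 9). Sequence = [2 9 3 3 3 7 5]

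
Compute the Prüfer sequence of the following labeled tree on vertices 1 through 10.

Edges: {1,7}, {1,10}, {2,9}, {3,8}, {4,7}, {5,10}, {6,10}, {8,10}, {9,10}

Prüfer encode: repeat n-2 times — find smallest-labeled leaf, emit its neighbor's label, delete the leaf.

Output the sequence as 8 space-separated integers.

Answer: 9 8 7 10 10 1 10 10

Derivation:
Step 1: leaves = {2,3,4,5,6}. Remove smallest leaf 2, emit neighbor 9.
Step 2: leaves = {3,4,5,6,9}. Remove smallest leaf 3, emit neighbor 8.
Step 3: leaves = {4,5,6,8,9}. Remove smallest leaf 4, emit neighbor 7.
Step 4: leaves = {5,6,7,8,9}. Remove smallest leaf 5, emit neighbor 10.
Step 5: leaves = {6,7,8,9}. Remove smallest leaf 6, emit neighbor 10.
Step 6: leaves = {7,8,9}. Remove smallest leaf 7, emit neighbor 1.
Step 7: leaves = {1,8,9}. Remove smallest leaf 1, emit neighbor 10.
Step 8: leaves = {8,9}. Remove smallest leaf 8, emit neighbor 10.
Done: 2 vertices remain (9, 10). Sequence = [9 8 7 10 10 1 10 10]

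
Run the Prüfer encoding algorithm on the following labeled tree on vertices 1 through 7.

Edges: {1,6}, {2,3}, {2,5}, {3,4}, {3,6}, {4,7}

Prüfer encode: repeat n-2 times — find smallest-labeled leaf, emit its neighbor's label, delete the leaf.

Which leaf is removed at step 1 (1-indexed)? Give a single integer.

Step 1: current leaves = {1,5,7}. Remove leaf 1 (neighbor: 6).

Answer: 1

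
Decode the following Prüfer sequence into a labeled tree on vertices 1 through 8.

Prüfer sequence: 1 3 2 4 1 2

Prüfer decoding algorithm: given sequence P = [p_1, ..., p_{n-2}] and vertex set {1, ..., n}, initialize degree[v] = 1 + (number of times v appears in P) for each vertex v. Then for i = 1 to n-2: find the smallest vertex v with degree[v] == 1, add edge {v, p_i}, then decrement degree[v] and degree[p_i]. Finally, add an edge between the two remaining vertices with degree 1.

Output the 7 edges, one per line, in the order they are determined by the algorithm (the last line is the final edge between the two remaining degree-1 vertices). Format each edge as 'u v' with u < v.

Initial degrees: {1:3, 2:3, 3:2, 4:2, 5:1, 6:1, 7:1, 8:1}
Step 1: smallest deg-1 vertex = 5, p_1 = 1. Add edge {1,5}. Now deg[5]=0, deg[1]=2.
Step 2: smallest deg-1 vertex = 6, p_2 = 3. Add edge {3,6}. Now deg[6]=0, deg[3]=1.
Step 3: smallest deg-1 vertex = 3, p_3 = 2. Add edge {2,3}. Now deg[3]=0, deg[2]=2.
Step 4: smallest deg-1 vertex = 7, p_4 = 4. Add edge {4,7}. Now deg[7]=0, deg[4]=1.
Step 5: smallest deg-1 vertex = 4, p_5 = 1. Add edge {1,4}. Now deg[4]=0, deg[1]=1.
Step 6: smallest deg-1 vertex = 1, p_6 = 2. Add edge {1,2}. Now deg[1]=0, deg[2]=1.
Final: two remaining deg-1 vertices are 2, 8. Add edge {2,8}.

Answer: 1 5
3 6
2 3
4 7
1 4
1 2
2 8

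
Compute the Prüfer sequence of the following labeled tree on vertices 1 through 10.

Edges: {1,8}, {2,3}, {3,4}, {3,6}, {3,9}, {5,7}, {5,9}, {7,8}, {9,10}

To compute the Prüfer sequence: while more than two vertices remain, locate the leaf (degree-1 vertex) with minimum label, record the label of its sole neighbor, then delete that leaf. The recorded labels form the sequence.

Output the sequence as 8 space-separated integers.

Answer: 8 3 3 3 9 7 5 9

Derivation:
Step 1: leaves = {1,2,4,6,10}. Remove smallest leaf 1, emit neighbor 8.
Step 2: leaves = {2,4,6,8,10}. Remove smallest leaf 2, emit neighbor 3.
Step 3: leaves = {4,6,8,10}. Remove smallest leaf 4, emit neighbor 3.
Step 4: leaves = {6,8,10}. Remove smallest leaf 6, emit neighbor 3.
Step 5: leaves = {3,8,10}. Remove smallest leaf 3, emit neighbor 9.
Step 6: leaves = {8,10}. Remove smallest leaf 8, emit neighbor 7.
Step 7: leaves = {7,10}. Remove smallest leaf 7, emit neighbor 5.
Step 8: leaves = {5,10}. Remove smallest leaf 5, emit neighbor 9.
Done: 2 vertices remain (9, 10). Sequence = [8 3 3 3 9 7 5 9]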